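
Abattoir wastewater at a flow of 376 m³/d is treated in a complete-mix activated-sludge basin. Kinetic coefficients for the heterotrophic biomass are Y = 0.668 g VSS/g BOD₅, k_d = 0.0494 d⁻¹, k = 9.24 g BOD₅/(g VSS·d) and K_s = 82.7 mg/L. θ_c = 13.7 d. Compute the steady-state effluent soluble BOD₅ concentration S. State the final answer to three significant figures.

Effluent substrate depends only on kinetics and SRT: S = K_s(1 + k_d θ_c) / [θ_c(Yk − k_d) − 1] = 82.7 × (1 + 0.0494 × 13.7) / [13.7 × (0.668 × 9.24 − 0.0494) − 1] = 138.7 / 82.88 = 1.673 mg/L.

S ≈ 1.67 mg/L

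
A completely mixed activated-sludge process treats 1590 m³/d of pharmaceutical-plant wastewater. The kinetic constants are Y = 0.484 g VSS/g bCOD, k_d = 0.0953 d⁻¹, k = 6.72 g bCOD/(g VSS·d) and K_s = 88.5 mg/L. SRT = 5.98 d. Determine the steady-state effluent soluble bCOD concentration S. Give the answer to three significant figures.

S ≈ 7.77 mg/L

Effluent substrate depends only on kinetics and SRT: S = K_s(1 + k_d θ_c) / [θ_c(Yk − k_d) − 1] = 88.5 × (1 + 0.0953 × 5.98) / [5.98 × (0.484 × 6.72 − 0.0953) − 1] = 138.9 / 17.88 = 7.770 mg/L.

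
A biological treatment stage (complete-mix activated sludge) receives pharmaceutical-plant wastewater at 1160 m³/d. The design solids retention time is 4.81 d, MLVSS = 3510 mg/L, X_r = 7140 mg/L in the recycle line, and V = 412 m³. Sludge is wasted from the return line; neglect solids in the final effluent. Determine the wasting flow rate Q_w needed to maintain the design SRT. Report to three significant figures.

Q_w ≈ 42.1 m³/d

Wasting from the return line (neglecting effluent solids): Q_w = V·X / (θ_c·X_r) = 412.0 × 3510 / (4.81 × 7140) = 42.11 m³/d.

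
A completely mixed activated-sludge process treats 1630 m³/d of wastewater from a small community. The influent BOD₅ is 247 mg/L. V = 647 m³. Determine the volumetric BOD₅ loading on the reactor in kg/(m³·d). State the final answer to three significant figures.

Volumetric loading L_v = Q·S₀ / V = 1630 × 247 g/m³ / 647.0 m³ = 622.3 g/(m³·d) = 0.6223 kg BOD₅/(m³·d).

L_v ≈ 0.622 kg BOD₅/(m³·d)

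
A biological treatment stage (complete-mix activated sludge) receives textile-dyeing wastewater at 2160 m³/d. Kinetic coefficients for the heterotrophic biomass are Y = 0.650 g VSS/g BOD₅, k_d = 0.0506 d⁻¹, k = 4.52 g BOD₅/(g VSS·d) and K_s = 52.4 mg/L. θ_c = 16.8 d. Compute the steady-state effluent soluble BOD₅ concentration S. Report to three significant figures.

S ≈ 2.04 mg/L

For a completely mixed reactor with recycle the Lawrence–McCarty relation gives S = K_s·(1 + k_d·θ_c) / [θ_c·(Y·k − k_d) − 1] = 52.4 × (1 + 0.0506 × 16.8) / [16.8 × (0.650 × 4.52 − 0.0506) − 1] = 96.94 / 47.51 = 2.041 mg/L.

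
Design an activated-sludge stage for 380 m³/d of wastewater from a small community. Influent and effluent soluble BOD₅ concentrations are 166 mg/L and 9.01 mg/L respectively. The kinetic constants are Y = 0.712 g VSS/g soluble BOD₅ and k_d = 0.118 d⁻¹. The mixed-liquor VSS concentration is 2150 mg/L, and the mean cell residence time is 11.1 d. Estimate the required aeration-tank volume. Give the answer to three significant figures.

Steady-state biomass mass balance: V·X·(1 + k_d·θ_c) = Y·Q·(S₀ − S)·θ_c, so V = 0.712 × 380 × (166 − 9.01) × 11.1 / [2150 × (1 + 0.118 × 11.1)] = 4.71×10^5 / 4966 = 94.94 m³.

V ≈ 94.9 m³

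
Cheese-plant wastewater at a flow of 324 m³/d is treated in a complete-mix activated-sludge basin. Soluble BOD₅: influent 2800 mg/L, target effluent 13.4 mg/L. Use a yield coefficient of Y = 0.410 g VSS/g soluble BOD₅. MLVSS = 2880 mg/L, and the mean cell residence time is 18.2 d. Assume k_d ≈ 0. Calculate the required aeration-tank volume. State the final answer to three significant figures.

V ≈ 2340 m³

Biomass mass balance (decay neglected): V·X = Y·Q·(S₀ − S)·θ_c, so V = 0.410 × 324 × (2800 − 13.4) × 18.2 / 2880 = 2339 m³.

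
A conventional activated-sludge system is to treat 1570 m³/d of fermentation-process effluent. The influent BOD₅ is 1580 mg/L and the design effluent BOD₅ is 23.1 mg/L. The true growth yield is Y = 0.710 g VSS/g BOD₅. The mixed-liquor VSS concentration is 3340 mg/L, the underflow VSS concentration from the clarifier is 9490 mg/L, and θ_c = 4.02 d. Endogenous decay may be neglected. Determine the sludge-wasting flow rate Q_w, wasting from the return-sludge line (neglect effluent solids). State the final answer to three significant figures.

V·X = Y·Q·ΔS·θ_c gives V = 0.710 × 1570 × (1580 − 23.1) × 4.02 / 3340 = 2089 m³.
θ_c = V·X/(Q_w·X_r) when wasting from the recycle, so Q_w = V·X/(θ_c·X_r) = 2089 × 3340 / (4.02 × 9490) = 182.9 m³/d.

Q_w ≈ 183 m³/d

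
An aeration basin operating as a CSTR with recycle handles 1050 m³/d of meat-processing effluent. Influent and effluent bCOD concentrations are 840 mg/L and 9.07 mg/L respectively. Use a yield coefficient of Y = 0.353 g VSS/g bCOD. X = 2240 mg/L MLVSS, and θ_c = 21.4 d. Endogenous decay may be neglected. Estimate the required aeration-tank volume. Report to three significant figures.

With k_d = 0 the design equation reduces to V = Y Q (S₀−S) θ_c / X = 0.353 × 1050 × (840 − 9.07) × 21.4 / 2240 = 2942 m³.

V ≈ 2940 m³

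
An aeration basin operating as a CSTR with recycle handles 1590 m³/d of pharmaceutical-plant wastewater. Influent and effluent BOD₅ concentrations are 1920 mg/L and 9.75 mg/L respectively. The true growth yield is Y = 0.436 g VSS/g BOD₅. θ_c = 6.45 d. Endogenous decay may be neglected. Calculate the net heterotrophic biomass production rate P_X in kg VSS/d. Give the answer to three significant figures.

Since k_d ≈ 0, Y_obs = Y = 0.436 g VSS/g BOD₅.
Mass of BOD₅ removed per day: Q(S₀ − S) = 1590 × 1910 g/m³ = 3037 kg/d.
Net biomass production P_X = Y_obs × Q·(S₀ − S) = 0.4360 × 3037 = 1324 kg VSS/d.

P_X ≈ 1320 kg VSS/d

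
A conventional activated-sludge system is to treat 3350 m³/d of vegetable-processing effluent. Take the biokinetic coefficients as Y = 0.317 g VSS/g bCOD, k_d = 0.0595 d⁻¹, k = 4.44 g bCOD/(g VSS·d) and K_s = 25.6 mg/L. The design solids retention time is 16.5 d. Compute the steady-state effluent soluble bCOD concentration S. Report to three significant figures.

From the Monod/SRT balance for a CMAS, S = K_s·(1+k_d θ_c)/[θ_c·(Y k − k_d) − 1] = 25.6 × (1 + 0.0595 × 16.5) / [16.5 × (0.317 × 4.44 − 0.0595) − 1] = 50.73 / 21.24 = 2.388 mg/L.

S ≈ 2.39 mg/L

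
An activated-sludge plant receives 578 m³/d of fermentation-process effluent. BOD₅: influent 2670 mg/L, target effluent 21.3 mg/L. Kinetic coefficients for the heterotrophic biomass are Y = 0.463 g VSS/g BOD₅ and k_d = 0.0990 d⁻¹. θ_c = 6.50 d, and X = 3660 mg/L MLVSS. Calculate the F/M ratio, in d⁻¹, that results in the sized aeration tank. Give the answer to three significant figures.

F/M ≈ 0.550 d⁻¹

From the SRT design equation V = Y Q (S₀−S) θ_c / [X (1 + k_d θ_c)] = 0.463 × 578 × (2670 − 21.3) × 6.50 / [3660 × (1 + 0.0990 × 6.50)] = 4.61×10^6 / 6015 = 766.0 m³.
F/M = applied load / biomass = Q·S₀/(V·X) = 578 × 2670 / (766.0 × 3660) = 0.5505 d⁻¹.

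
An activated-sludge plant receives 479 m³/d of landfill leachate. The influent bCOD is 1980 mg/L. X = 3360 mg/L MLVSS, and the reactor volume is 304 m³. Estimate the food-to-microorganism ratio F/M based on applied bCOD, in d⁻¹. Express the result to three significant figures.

Food-to-microorganism ratio F/M = Q S₀ / (V X) = 479 × 1980 / (304.0 × 3360) = 0.9285 d⁻¹.

F/M ≈ 0.929 d⁻¹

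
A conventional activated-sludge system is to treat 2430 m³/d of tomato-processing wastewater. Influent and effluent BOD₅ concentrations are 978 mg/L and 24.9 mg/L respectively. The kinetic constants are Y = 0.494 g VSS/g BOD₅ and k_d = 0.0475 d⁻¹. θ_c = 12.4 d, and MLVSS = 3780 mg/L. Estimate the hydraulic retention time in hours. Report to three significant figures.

τ ≈ 23.3 h

From the SRT design equation V = Y Q (S₀−S) θ_c / [X (1 + k_d θ_c)] = 0.494 × 2430 × (978 − 24.9) × 12.4 / [3780 × (1 + 0.0475 × 12.4)] = 1.42×10^7 / 6006 = 2362 m³.
HRT = V/Q = 2362 m³ / 2430 m³·d⁻¹ = 0.9720 d × 24 = 23.33 h.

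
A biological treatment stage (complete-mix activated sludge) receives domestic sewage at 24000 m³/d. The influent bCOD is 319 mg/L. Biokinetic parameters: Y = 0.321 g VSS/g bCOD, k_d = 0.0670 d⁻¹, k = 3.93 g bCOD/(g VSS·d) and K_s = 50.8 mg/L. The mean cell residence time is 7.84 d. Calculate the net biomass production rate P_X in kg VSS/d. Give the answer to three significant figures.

Effluent substrate depends only on kinetics and SRT: S = K_s(1 + k_d θ_c) / [θ_c(Yk − k_d) − 1] = 50.8 × (1 + 0.0670 × 7.84) / [7.84 × (0.321 × 3.93 − 0.0670) − 1] = 77.48 / 8.365 = 9.263 mg/L.
Correct the yield for decay: Y_obs = Y/(1 + k_d θ_c) = 0.321 / (1 + 0.0670 × 7.84) = 0.321 / 1.525 = 0.2105.
Mass of bCOD removed per day: Q(S₀ − S) = 24000 × 309.7 g/m³ = 7434 kg/d.
So the net sludge growth is P_X = 0.2105 × 7434 = 1564 kg VSS/d.

P_X ≈ 1560 kg VSS/d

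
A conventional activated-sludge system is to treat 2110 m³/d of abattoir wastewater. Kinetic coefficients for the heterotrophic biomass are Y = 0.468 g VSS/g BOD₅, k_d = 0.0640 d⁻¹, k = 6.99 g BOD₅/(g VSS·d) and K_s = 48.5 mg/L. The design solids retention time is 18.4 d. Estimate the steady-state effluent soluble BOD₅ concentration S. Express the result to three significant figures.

S ≈ 1.82 mg/L

Effluent substrate depends only on kinetics and SRT: S = K_s(1 + k_d θ_c) / [θ_c(Yk − k_d) − 1] = 48.5 × (1 + 0.0640 × 18.4) / [18.4 × (0.468 × 6.99 − 0.0640) − 1] = 105.6 / 58.01 = 1.820 mg/L.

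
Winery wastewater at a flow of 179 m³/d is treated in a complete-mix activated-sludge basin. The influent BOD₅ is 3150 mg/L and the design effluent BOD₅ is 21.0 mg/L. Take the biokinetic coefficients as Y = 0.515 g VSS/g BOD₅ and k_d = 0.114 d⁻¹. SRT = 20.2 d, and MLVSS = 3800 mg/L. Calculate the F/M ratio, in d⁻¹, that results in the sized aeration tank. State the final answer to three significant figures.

Rearranging the biomass balance for a CMAS with decay, V = Y·Q·ΔS·θ_c / [X·(1+k_d θ_c)] = 0.515 × 179 × (3150 − 21.0) × 20.2 / [3800 × (1 + 0.114 × 20.2)] = 5.83×10^6 / 12551 = 464.2 m³.
F/M = applied load / biomass = Q·S₀/(V·X) = 179 × 3150 / (464.2 × 3800) = 0.3196 d⁻¹.

F/M ≈ 0.320 d⁻¹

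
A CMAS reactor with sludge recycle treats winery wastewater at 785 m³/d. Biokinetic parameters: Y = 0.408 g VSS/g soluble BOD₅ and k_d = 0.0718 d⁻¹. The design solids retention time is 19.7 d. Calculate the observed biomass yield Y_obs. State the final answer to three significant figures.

Y_obs ≈ 0.169 g VSS/g soluble BOD₅

Observed yield with endogenous decay: Y_obs = Y / (1 + k_d·θ_c) = 0.408 / (1 + 0.0718 × 19.7) = 0.408 / 2.414 = 0.1690 g VSS/g soluble BOD₅.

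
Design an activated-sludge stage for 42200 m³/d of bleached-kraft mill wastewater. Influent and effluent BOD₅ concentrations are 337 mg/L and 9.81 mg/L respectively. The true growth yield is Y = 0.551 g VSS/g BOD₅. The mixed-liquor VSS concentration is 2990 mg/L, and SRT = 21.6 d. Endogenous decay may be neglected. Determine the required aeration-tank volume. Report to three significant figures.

V·X = Y·Q·ΔS·θ_c gives V = 0.551 × 42200 × (337 − 9.81) × 21.6 / 2990 = 54960 m³.

V ≈ 55000 m³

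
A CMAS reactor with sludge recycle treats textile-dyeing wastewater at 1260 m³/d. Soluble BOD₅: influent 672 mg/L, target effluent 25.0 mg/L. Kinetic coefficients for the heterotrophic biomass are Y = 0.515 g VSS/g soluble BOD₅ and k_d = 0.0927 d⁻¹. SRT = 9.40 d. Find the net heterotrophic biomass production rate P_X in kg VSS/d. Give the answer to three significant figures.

Observed yield with endogenous decay: Y_obs = Y / (1 + k_d·θ_c) = 0.515 / (1 + 0.0927 × 9.40) = 0.515 / 1.871 = 0.2752 g VSS/g soluble BOD₅.
Mass of soluble BOD₅ removed per day: Q(S₀ − S) = 1260 × 647.0 g/m³ = 815.2 kg/d.
Net biomass production P_X = Y_obs × Q·(S₀ − S) = 0.2752 × 815.2 = 224.3 kg VSS/d.

P_X ≈ 224 kg VSS/d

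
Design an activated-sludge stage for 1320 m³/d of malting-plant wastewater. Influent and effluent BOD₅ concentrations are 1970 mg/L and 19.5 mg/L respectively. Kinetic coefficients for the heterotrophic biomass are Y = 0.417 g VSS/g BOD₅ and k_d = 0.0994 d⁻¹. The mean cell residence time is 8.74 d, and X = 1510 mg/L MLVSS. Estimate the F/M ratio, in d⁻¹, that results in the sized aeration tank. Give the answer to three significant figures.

F/M ≈ 0.518 d⁻¹

From the SRT design equation V = Y Q (S₀−S) θ_c / [X (1 + k_d θ_c)] = 0.417 × 1320 × (1970 − 19.5) × 8.74 / [1510 × (1 + 0.0994 × 8.74)] = 9.38×10^6 / 2822 = 3325 m³.
F/M = Q·S₀ / (V·X) = 1320 × 1970 / (3325 × 1510) = 0.5179 g BOD₅·(g VSS·d)⁻¹.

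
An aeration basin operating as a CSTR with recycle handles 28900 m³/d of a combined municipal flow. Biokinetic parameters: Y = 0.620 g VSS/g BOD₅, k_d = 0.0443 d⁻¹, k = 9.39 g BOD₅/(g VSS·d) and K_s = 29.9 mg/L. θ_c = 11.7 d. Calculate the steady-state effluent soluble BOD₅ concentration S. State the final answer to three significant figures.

S ≈ 0.682 mg/L

Effluent substrate depends only on kinetics and SRT: S = K_s(1 + k_d θ_c) / [θ_c(Yk − k_d) − 1] = 29.9 × (1 + 0.0443 × 11.7) / [11.7 × (0.620 × 9.39 − 0.0443) − 1] = 45.40 / 66.60 = 0.6817 mg/L.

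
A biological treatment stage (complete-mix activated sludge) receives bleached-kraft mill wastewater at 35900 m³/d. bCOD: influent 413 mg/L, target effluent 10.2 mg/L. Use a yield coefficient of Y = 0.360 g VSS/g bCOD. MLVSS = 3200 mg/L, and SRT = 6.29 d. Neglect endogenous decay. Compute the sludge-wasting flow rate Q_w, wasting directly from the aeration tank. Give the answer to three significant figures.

Biomass mass balance (decay neglected): V·X = Y·Q·(S₀ − S)·θ_c, so V = 0.360 × 35900 × (413 − 10.2) × 6.29 / 3200 = 10233 m³.
With mixed-liquor wasting, θ_c = V/Q_w, so Q_w = V/θ_c = 10233/6.29 = 1627 m³/d.

Q_w ≈ 1630 m³/d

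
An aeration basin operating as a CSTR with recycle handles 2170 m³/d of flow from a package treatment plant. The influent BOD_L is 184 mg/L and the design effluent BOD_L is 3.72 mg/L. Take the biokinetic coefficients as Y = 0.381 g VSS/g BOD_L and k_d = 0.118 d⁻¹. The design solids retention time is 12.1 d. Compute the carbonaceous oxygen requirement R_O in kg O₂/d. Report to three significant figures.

R_O ≈ 304 kg O₂/d

Correct the yield for decay: Y_obs = Y/(1 + k_d θ_c) = 0.381 / (1 + 0.118 × 12.1) = 0.381 / 2.428 = 0.1569.
Substrate removed = Q·(S₀ − S) = 2170 m³/d × (184 − 3.72) g/m³ = 3.91×10^5 g/d = 391.2 kg/d.
P_X = Y_obs·Q·(S₀ − S) = 0.1569 × 391.2 = 61.39 kg VSS/d.
R_O = Q·ΔS − 1.42 P_X = 391.2 − 87.18 = 304.0 kg O₂/d.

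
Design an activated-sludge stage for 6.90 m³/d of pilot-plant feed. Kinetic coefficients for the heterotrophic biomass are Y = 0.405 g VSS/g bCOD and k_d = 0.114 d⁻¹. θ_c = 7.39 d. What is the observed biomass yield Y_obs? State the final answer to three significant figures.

Y_obs ≈ 0.220 g VSS/g bCOD

Observed yield with endogenous decay: Y_obs = Y / (1 + k_d·θ_c) = 0.405 / (1 + 0.114 × 7.39) = 0.405 / 1.842 = 0.2198 g VSS/g bCOD.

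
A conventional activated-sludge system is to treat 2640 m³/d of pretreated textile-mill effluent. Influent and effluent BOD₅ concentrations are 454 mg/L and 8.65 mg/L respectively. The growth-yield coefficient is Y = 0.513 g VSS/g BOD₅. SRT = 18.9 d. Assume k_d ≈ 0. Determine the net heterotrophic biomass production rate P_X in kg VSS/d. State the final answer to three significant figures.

P_X ≈ 603 kg VSS/d

With endogenous decay neglected, the observed yield equals the true yield: Y_obs = Y = 0.513 g VSS/g BOD₅.
Mass of BOD₅ removed per day: Q(S₀ − S) = 2640 × 445.4 g/m³ = 1176 kg/d.
Biomass produced: P_X = Y_obs·Q·ΔS = 0.5130 × 1176 ≈ 603.1 kg VSS/d.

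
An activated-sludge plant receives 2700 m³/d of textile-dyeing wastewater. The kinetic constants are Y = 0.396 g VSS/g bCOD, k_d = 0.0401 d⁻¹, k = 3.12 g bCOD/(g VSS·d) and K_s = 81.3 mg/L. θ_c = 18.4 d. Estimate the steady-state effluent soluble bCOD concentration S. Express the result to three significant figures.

From the Monod/SRT balance for a CMAS, S = K_s·(1+k_d θ_c)/[θ_c·(Y k − k_d) − 1] = 81.3 × (1 + 0.0401 × 18.4) / [18.4 × (0.396 × 3.12 − 0.0401) − 1] = 141.3 / 21.00 = 6.729 mg/L.

S ≈ 6.73 mg/L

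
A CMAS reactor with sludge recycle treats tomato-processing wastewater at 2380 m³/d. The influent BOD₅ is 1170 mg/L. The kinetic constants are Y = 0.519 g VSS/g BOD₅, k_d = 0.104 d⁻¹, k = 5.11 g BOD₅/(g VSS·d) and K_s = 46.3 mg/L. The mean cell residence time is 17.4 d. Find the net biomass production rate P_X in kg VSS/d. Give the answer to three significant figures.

For a completely mixed reactor with recycle the Lawrence–McCarty relation gives S = K_s·(1 + k_d·θ_c) / [θ_c·(Y·k − k_d) − 1] = 46.3 × (1 + 0.104 × 17.4) / [17.4 × (0.519 × 5.11 − 0.104) − 1] = 130.1 / 43.34 = 3.002 mg/L.
Correct the yield for decay: Y_obs = Y/(1 + k_d θ_c) = 0.519 / (1 + 0.104 × 17.4) = 0.519 / 2.810 = 0.1847.
Mass of BOD₅ removed per day: Q(S₀ − S) = 2380 × 1167 g/m³ = 2777 kg/d.
Net biomass production P_X = Y_obs × Q·(S₀ − S) = 0.1847 × 2777 = 513.1 kg VSS/d.

P_X ≈ 513 kg VSS/d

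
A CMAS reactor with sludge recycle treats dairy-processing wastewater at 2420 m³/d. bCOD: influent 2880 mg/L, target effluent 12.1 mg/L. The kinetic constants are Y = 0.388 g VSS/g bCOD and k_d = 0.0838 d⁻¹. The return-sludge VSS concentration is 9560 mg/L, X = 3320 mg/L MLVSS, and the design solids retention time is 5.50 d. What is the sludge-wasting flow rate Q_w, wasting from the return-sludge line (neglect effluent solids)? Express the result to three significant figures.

Q_w ≈ 193 m³/d

Steady-state biomass mass balance: V·X·(1 + k_d·θ_c) = Y·Q·(S₀ − S)·θ_c, so V = 0.388 × 2420 × (2880 − 12.1) × 5.50 / [3320 × (1 + 0.0838 × 5.50)] = 1.48×10^7 / 4850 = 3054 m³.
Q_w = (V·X)/(θ_c X_r) = 3054 × 3320 / (5.50 × 9560) = 192.8 m³/d.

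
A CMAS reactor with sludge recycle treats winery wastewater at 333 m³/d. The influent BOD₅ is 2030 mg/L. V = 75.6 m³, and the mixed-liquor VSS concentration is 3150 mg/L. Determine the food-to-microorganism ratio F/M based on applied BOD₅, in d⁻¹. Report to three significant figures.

F/M = applied load / biomass = Q·S₀/(V·X) = 333 × 2030 / (75.60 × 3150) = 2.839 d⁻¹.

F/M ≈ 2.84 d⁻¹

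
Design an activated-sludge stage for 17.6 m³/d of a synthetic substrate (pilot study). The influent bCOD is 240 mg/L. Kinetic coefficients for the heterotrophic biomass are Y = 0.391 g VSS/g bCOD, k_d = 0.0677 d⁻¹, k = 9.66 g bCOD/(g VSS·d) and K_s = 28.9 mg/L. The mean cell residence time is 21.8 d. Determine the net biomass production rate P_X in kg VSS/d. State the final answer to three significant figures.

P_X ≈ 0.665 kg VSS/d

Effluent substrate depends only on kinetics and SRT: S = K_s(1 + k_d θ_c) / [θ_c(Yk − k_d) − 1] = 28.9 × (1 + 0.0677 × 21.8) / [21.8 × (0.391 × 9.66 − 0.0677) − 1] = 71.55 / 79.86 = 0.8959 mg/L.
The observed yield is Y_obs = Y/(1 + k_d·θ_c) = 0.391 / (1 + 0.0677 × 21.8) = 0.391 / 2.476 = 0.1579 g VSS per g bCOD removed.
ΔS = 240 − 0.896 = 239.1 mg/L, so the substrate removal rate is 17.6 × 239.1/1000 = 4.208 kg bCOD/d.
So the net sludge growth is P_X = 0.1579 × 4.208 = 0.6646 kg VSS/d.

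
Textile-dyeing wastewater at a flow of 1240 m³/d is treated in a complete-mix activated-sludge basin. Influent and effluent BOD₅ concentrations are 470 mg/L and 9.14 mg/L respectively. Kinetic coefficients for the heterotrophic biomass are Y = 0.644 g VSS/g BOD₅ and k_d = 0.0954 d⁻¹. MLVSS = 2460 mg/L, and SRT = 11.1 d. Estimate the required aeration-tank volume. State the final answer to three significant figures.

V ≈ 807 m³

From the SRT design equation V = Y Q (S₀−S) θ_c / [X (1 + k_d θ_c)] = 0.644 × 1240 × (470 − 9.14) × 11.1 / [2460 × (1 + 0.0954 × 11.1)] = 4.09×10^6 / 5065 = 806.5 m³.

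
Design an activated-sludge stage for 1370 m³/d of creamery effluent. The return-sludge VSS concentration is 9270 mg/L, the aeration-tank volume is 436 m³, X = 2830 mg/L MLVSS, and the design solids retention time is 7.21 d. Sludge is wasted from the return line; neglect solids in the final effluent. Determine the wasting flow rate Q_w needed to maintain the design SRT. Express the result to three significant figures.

Q_w ≈ 18.5 m³/d

Q_w = (V·X)/(θ_c X_r) = 436.0 × 2830 / (7.21 × 9270) = 18.46 m³/d.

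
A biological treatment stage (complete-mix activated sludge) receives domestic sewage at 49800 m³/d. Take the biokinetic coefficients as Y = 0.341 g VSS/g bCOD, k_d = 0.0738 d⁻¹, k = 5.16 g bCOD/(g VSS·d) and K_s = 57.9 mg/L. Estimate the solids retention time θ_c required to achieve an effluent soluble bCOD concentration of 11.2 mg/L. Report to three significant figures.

Specific growth rate at S = 11.2 mg/L: μ = YkS/(K_s+S) = 0.341·5.16·11.2/(57.9+11.2) = 0.2852 d⁻¹.
1/θ_c = 0.2852 − 0.0738 = 0.2114 d⁻¹, so θ_c = 4.730 d.

θ_c ≈ 4.73 d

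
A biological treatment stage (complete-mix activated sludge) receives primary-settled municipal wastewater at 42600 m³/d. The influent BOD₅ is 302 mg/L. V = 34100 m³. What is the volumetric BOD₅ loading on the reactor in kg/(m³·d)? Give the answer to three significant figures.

L_v = Q S₀ / V = 42600 × 302 × 10⁻³ / 34100 = 0.3773 kg/(m³·d).

L_v ≈ 0.377 kg BOD₅/(m³·d)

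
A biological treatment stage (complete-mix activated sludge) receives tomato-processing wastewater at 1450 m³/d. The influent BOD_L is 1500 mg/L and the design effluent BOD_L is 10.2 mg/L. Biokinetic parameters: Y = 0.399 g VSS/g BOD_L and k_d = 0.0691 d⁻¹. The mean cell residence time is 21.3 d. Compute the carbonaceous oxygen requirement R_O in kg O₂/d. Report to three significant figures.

R_O ≈ 1670 kg O₂/d

Correct the yield for decay: Y_obs = Y/(1 + k_d θ_c) = 0.399 / (1 + 0.0691 × 21.3) = 0.399 / 2.472 = 0.1614.
Mass of BOD_L removed per day: Q(S₀ − S) = 1450 × 1490 g/m³ = 2160 kg/d.
Net sludge production P_X = 0.1614 × 2160 = 348.7 kg VSS/d.
R_O = Q·(S₀ − S) − 1.42·P_X = 2160 − 1.42 × 348.7 = 1665 kg O₂/d.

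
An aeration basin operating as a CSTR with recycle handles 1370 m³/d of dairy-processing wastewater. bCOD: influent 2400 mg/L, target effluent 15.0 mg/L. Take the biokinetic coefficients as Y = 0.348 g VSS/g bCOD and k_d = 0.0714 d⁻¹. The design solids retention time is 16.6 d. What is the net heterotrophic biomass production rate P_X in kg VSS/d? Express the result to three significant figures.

The observed yield is Y_obs = Y/(1 + k_d·θ_c) = 0.348 / (1 + 0.0714 × 16.6) = 0.348 / 2.185 = 0.1593 g VSS per g bCOD removed.
ΔS = 2400 − 15.0 = 2385 mg/L, so the substrate removal rate is 1370 × 2385/1000 = 3267 kg bCOD/d.
P_X = Y_obs · Q(S₀ − S) = 0.1593 × 3267 = 520.3 kg VSS/d.

P_X ≈ 520 kg VSS/d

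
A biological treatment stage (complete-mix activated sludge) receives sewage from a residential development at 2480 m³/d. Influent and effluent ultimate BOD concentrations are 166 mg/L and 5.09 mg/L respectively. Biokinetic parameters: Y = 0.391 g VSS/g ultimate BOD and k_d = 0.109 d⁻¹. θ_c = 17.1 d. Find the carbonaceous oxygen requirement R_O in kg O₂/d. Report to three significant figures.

The observed yield is Y_obs = Y/(1 + k_d·θ_c) = 0.391 / (1 + 0.109 × 17.1) = 0.391 / 2.864 = 0.1365 g VSS per g ultimate BOD removed.
Substrate removed = Q·(S₀ − S) = 2480 m³/d × (166 − 5.09) g/m³ = 3.99×10^5 g/d = 399.1 kg/d.
P_X = Y_obs·Q·(S₀ − S) = 0.1365 × 399.1 = 54.48 kg VSS/d.
R_O = Q·ΔS − 1.42 P_X = 399.1 − 77.36 = 321.7 kg O₂/d.

R_O ≈ 322 kg O₂/d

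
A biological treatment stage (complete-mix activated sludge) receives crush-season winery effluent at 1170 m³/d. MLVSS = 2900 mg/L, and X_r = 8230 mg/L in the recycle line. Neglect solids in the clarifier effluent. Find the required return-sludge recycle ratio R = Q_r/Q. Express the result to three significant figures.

R ≈ 0.544

R = Q_r/Q = X/(X_r − X) = 2900 / (8230 − 2900) = 0.5441.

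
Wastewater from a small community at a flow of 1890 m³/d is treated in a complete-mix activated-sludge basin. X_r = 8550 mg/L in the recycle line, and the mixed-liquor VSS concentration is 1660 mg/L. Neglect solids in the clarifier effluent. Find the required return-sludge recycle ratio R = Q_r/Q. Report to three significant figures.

R ≈ 0.241

Solids balance on the clarifier gives (1+R)X = R·X_r, so R = X/(X_r − X) = 1660 / (8550 − 1660) = 0.2409.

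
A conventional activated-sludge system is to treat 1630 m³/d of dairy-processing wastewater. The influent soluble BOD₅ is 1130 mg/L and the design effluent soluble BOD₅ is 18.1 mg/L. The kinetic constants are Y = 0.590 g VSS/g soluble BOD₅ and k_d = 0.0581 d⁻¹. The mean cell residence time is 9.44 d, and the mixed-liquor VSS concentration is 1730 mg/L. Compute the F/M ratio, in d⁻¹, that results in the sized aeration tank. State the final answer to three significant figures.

From the SRT design equation V = Y Q (S₀−S) θ_c / [X (1 + k_d θ_c)] = 0.590 × 1630 × (1130 − 18.1) × 9.44 / [1730 × (1 + 0.0581 × 9.44)] = 1.01×10^7 / 2679 = 3768 m³.
F/M = applied load / biomass = Q·S₀/(V·X) = 1630 × 1130 / (3768 × 1730) = 0.2825 d⁻¹.

F/M ≈ 0.283 d⁻¹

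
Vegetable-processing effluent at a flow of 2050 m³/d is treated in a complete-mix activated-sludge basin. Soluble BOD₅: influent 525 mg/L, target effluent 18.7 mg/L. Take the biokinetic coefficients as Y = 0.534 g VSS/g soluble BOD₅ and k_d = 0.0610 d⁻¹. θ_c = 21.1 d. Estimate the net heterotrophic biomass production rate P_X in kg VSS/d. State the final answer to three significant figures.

Observed yield with endogenous decay: Y_obs = Y / (1 + k_d·θ_c) = 0.534 / (1 + 0.0610 × 21.1) = 0.534 / 2.287 = 0.2335 g VSS/g soluble BOD₅.
Mass of soluble BOD₅ removed per day: Q(S₀ − S) = 2050 × 506.3 g/m³ = 1038 kg/d.
Biomass produced: P_X = Y_obs·Q·ΔS = 0.2335 × 1038 ≈ 242.3 kg VSS/d.

P_X ≈ 242 kg VSS/d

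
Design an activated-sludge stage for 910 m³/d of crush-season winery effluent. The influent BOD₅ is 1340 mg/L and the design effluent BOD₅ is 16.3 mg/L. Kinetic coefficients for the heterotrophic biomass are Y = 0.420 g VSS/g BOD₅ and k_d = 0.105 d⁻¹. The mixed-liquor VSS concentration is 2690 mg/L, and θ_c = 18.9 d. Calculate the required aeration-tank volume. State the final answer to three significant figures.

V ≈ 1190 m³

From the SRT design equation V = Y Q (S₀−S) θ_c / [X (1 + k_d θ_c)] = 0.420 × 910 × (1340 − 16.3) × 18.9 / [2690 × (1 + 0.105 × 18.9)] = 9.56×10^6 / 8028 = 1191 m³.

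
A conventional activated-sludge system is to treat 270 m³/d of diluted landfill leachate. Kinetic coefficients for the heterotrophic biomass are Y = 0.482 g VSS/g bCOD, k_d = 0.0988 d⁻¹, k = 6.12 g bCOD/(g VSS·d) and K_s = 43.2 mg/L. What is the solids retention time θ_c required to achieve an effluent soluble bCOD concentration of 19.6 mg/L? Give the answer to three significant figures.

Specific growth rate at S = 19.6 mg/L: μ = YkS/(K_s+S) = 0.482·6.12·19.6/(43.2+19.6) = 0.9207 d⁻¹.
θ_c = 1/(μ − k_d) = 1/(0.9207 − 0.0988) = 1/0.8219 = 1.217 d.

θ_c ≈ 1.22 d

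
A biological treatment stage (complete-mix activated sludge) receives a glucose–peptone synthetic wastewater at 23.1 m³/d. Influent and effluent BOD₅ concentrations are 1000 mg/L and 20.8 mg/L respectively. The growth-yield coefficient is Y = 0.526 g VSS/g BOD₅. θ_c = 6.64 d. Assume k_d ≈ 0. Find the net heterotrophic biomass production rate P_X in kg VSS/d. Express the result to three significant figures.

P_X ≈ 11.9 kg VSS/d

With endogenous decay neglected, the observed yield equals the true yield: Y_obs = Y = 0.526 g VSS/g BOD₅.
Q·(S₀ − S) = 23.1 × (1000 − 20.8) × 10⁻³ = 22.62 kg/d removed.
Biomass produced: P_X = Y_obs·Q·ΔS = 0.5260 × 22.62 ≈ 11.90 kg VSS/d.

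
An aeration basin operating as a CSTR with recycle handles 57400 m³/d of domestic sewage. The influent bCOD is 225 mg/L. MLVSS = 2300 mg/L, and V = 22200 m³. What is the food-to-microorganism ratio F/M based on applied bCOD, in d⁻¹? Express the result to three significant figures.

Food-to-microorganism ratio F/M = Q S₀ / (V X) = 57400 × 225 / (22200 × 2300) = 0.2529 d⁻¹.

F/M ≈ 0.253 d⁻¹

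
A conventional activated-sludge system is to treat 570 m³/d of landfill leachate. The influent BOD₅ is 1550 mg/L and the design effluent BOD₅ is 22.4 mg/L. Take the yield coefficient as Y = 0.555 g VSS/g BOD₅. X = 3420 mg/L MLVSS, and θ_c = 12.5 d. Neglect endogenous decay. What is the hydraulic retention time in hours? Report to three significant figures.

τ ≈ 74.4 h

With k_d = 0 the design equation reduces to V = Y Q (S₀−S) θ_c / X = 0.555 × 570 × (1550 − 22.4) × 12.5 / 3420 = 1766 m³.
Hydraulic retention time τ = V/Q = 1766 / 570 = 3.099 d = 74.37 h.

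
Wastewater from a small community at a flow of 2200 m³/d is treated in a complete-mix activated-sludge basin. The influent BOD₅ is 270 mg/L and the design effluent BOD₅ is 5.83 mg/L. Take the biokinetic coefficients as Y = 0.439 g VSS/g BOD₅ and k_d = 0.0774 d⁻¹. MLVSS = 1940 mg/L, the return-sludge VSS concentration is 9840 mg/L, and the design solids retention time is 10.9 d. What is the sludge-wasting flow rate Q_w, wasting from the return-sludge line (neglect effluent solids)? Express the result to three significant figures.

From the SRT design equation V = Y Q (S₀−S) θ_c / [X (1 + k_d θ_c)] = 0.439 × 2200 × (270 − 5.83) × 10.9 / [1940 × (1 + 0.0774 × 10.9)] = 2.78×10^6 / 3577 = 777.5 m³.
Wasting from the return line (neglecting effluent solids): Q_w = V·X / (θ_c·X_r) = 777.5 × 1940 / (10.9 × 9840) = 14.06 m³/d.

Q_w ≈ 14.1 m³/d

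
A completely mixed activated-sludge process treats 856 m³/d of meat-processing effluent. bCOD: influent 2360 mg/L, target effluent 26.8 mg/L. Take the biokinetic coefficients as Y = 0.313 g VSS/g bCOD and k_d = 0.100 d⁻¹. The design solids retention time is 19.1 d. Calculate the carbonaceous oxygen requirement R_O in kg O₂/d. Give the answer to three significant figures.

Y_obs = Y / (1 + k_d θ_c) = 0.313 / (1 + 0.100 × 19.1) = 0.313 / 2.910 = 0.1076.
Q·(S₀ − S) = 856 × (2360 − 26.8) × 10⁻³ = 1997 kg/d removed.
Net sludge production P_X = 0.1076 × 1997 = 214.8 kg VSS/d.
Carbonaceous O₂ demand = substrate oxidised − cell-mass equivalent = 1997 − 1.42 × 214.8 = 1692 kg O₂/d.

R_O ≈ 1690 kg O₂/d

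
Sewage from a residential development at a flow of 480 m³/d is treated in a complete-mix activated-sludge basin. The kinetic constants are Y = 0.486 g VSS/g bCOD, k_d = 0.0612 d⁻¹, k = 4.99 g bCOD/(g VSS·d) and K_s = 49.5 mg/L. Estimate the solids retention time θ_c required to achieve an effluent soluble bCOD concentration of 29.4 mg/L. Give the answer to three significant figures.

From 1/θ_c = Y·k·S/(K_s + S) − k_d: Y·k·S/(K_s+S) = 0.486 × 4.99 × 29.4 / (49.5 + 29.4) = 0.9037 d⁻¹.
1/θ_c = 0.9037 − 0.0612 = 0.8425 d⁻¹, so θ_c = 1.187 d.

θ_c ≈ 1.19 d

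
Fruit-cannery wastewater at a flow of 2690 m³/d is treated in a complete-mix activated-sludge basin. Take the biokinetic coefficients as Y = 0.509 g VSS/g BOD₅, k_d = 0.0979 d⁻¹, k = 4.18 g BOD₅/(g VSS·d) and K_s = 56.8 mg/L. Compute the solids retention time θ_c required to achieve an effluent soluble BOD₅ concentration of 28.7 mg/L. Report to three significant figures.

θ_c ≈ 1.62 d

At the target effluent, Y k S/(K_s+S) = 0.509×4.18×28.7/85.50 = 0.7142 d⁻¹.
θ_c = 1/(μ − k_d) = 1/(0.7142 − 0.0979) = 1/0.6163 = 1.623 d.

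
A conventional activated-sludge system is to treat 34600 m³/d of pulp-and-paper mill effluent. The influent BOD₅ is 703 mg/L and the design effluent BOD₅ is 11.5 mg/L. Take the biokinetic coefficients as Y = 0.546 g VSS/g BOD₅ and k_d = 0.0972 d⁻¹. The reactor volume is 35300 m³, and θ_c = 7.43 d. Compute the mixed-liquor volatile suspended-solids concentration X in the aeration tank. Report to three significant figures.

Solving the biomass balance for X: X = Y Q (S₀−S) θ_c / [V (1+k_d θ_c)] = 0.546 × 34600 × (703 − 11.5) × 7.43 / [35300 × (1 + 0.0972 × 7.43)] = 1597 mg/L.

X ≈ 1600 mg/L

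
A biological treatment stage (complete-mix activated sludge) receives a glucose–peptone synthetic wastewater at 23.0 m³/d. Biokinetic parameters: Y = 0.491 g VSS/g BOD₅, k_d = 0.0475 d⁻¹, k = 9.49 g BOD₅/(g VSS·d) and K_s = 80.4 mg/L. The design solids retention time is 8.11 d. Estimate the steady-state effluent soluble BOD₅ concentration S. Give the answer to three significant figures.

Effluent substrate depends only on kinetics and SRT: S = K_s(1 + k_d θ_c) / [θ_c(Yk − k_d) − 1] = 80.4 × (1 + 0.0475 × 8.11) / [8.11 × (0.491 × 9.49 − 0.0475) − 1] = 111.4 / 36.40 = 3.059 mg/L.

S ≈ 3.06 mg/L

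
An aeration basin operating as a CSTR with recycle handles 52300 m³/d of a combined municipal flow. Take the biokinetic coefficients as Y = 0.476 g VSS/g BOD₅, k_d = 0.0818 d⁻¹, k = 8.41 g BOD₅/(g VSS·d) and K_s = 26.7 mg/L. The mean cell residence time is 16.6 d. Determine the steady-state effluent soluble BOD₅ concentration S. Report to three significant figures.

For a completely mixed reactor with recycle the Lawrence–McCarty relation gives S = K_s·(1 + k_d·θ_c) / [θ_c·(Y·k − k_d) − 1] = 26.7 × (1 + 0.0818 × 16.6) / [16.6 × (0.476 × 8.41 − 0.0818) − 1] = 62.96 / 64.09 = 0.9822 mg/L.

S ≈ 0.982 mg/L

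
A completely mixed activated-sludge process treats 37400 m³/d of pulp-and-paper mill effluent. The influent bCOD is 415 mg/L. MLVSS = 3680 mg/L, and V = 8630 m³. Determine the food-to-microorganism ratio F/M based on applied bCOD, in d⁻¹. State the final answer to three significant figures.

Food-to-microorganism ratio F/M = Q S₀ / (V X) = 37400 × 415 / (8630 × 3680) = 0.4887 d⁻¹.

F/M ≈ 0.489 d⁻¹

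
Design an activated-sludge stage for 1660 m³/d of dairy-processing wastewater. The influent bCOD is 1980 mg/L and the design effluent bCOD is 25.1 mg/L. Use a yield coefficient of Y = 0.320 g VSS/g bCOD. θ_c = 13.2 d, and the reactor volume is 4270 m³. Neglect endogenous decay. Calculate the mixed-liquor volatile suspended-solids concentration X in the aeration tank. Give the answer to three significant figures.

X ≈ 3210 mg/L

X = Y·Q·ΔS·θ_c / V = 0.320 × 1660 × (1980 − 25.1) × 13.2 / 4270 = 3210 mg/L.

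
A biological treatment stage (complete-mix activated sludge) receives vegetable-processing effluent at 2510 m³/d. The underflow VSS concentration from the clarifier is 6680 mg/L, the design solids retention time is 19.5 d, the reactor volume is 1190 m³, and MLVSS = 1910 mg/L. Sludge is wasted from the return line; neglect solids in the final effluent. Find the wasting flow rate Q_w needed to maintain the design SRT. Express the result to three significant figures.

Q_w = (V·X)/(θ_c X_r) = 1190 × 1910 / (19.5 × 6680) = 17.45 m³/d.

Q_w ≈ 17.4 m³/d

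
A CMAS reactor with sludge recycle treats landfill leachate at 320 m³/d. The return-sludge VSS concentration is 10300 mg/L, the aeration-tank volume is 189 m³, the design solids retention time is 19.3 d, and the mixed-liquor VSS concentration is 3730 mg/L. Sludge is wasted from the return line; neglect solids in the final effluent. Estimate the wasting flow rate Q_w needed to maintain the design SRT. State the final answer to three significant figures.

Q_w ≈ 3.55 m³/d

θ_c = V·X/(Q_w·X_r) when wasting from the recycle, so Q_w = V·X/(θ_c·X_r) = 189.0 × 3730 / (19.3 × 10300) = 3.546 m³/d.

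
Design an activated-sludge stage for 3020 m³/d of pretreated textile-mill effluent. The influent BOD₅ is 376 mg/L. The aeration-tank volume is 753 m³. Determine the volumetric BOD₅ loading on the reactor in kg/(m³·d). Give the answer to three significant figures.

Volumetric loading L_v = Q·S₀ / V = 3020 × 376 g/m³ / 753.0 m³ = 1508 g/(m³·d) = 1.508 kg BOD₅/(m³·d).

L_v ≈ 1.51 kg BOD₅/(m³·d)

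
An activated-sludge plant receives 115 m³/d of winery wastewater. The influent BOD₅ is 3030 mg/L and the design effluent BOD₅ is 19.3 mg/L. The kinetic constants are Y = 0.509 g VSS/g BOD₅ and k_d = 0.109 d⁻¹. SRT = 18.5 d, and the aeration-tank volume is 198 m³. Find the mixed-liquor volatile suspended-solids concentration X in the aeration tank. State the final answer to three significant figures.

From V·X·(1 + k_d·θ_c) = Y·Q·(S₀ − S)·θ_c: X = 0.509 × 115 × (3030 − 19.3) × 18.5 / [198 × (1 + 0.109 × 18.5)] = 5459 mg/L.

X ≈ 5460 mg/L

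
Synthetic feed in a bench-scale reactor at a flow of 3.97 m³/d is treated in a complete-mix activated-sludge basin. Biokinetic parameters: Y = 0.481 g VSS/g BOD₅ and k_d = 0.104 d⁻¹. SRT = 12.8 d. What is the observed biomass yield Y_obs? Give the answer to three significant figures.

Y_obs ≈ 0.206 g VSS/g BOD₅

Correct the yield for decay: Y_obs = Y/(1 + k_d θ_c) = 0.481 / (1 + 0.104 × 12.8) = 0.481 / 2.331 = 0.2063.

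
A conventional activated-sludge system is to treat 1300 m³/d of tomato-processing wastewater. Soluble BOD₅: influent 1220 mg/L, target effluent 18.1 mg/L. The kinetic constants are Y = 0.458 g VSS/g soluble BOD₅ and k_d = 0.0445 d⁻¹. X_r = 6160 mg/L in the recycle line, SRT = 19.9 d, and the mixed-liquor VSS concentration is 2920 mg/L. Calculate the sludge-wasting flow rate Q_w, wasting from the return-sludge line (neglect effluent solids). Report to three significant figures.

Steady-state biomass mass balance: V·X·(1 + k_d·θ_c) = Y·Q·(S₀ − S)·θ_c, so V = 0.458 × 1300 × (1220 − 18.1) × 19.9 / [2920 × (1 + 0.0445 × 19.9)] = 1.42×10^7 / 5506 = 2586 m³.
Q_w = (V·X)/(θ_c X_r) = 2586 × 2920 / (19.9 × 6160) = 61.61 m³/d.

Q_w ≈ 61.6 m³/d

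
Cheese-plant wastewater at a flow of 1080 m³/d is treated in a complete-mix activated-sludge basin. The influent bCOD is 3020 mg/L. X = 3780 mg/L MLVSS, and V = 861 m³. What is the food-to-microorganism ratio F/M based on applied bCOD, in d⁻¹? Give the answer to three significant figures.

F/M = Q·S₀ / (V·X) = 1080 × 3020 / (861.0 × 3780) = 1.002 g bCOD·(g VSS·d)⁻¹.

F/M ≈ 1.00 d⁻¹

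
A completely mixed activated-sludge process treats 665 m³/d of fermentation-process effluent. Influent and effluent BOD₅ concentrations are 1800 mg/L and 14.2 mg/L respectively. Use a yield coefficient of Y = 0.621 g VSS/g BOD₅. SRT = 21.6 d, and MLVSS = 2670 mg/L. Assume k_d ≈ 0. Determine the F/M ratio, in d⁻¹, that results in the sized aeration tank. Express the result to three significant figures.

Biomass mass balance (decay neglected): V·X = Y·Q·(S₀ − S)·θ_c, so V = 0.621 × 665 × (1800 − 14.2) × 21.6 / 2670 = 5966 m³.
Food-to-microorganism ratio F/M = Q S₀ / (V X) = 665 × 1800 / (5966 × 2670) = 0.07514 d⁻¹.

F/M ≈ 0.0751 d⁻¹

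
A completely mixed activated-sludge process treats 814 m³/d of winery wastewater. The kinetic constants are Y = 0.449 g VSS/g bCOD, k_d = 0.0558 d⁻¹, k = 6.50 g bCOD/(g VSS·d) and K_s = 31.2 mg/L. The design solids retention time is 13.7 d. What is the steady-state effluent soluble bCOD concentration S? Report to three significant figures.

From the Monod/SRT balance for a CMAS, S = K_s·(1+k_d θ_c)/[θ_c·(Y k − k_d) − 1] = 31.2 × (1 + 0.0558 × 13.7) / [13.7 × (0.449 × 6.50 − 0.0558) − 1] = 55.05 / 38.22 = 1.440 mg/L.

S ≈ 1.44 mg/L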